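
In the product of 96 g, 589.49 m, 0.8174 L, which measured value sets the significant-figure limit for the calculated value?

96 g

96 g → 2 s.f.; 589.49 m → 5 s.f.; 0.8174 L → 4 s.f.
The fewest is 2 significant figures, from 96 g.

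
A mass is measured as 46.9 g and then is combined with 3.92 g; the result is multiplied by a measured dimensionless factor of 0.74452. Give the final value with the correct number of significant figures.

37.8 g

46.9 g + 3.92 g = 50.82 g; the sum is limited to 1 decimal place (3 s.f.).
Carrying full precision, 50.82 × 0.74452 = 37.8365064 g; 0.74452 has 5 s.f., so the result keeps min(3, 5) = 3 s.f.
Rounded to 3 significant figures: 37.8 g.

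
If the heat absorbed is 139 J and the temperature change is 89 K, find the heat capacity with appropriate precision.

heat capacity = 139 J ÷ 89 K = 1.56179775281… J/K.
139 has 3 significant figures; 89 has 2.
Division/multiplication keeps the fewest: 2 significant figures.
Rounded: 1.6 J/K.

1.6 J/K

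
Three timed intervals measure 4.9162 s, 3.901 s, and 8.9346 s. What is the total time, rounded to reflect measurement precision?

17.752 s

4.9162 s + 3.901 s + 8.9346 s = 17.7518 s.
Addition/subtraction keeps the fewest decimal places: 4.9162 → 4 decimal places, 3.901 → 3 decimal places, 8.9346 → 4 decimal places; limit is 3.
Rounded to 3 decimal places: 17.752 s.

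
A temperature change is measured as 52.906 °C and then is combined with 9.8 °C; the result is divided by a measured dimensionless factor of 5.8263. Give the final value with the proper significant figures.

52.906 °C + 9.8 °C = 62.706 °C; the sum is limited to 1 decimal place (3 s.f.).
Carrying full precision, 62.706 ÷ 5.8263 = 10.7625765923… °C; 5.8263 has 5 s.f., so the result keeps min(3, 5) = 3 s.f.
Rounded to 3 significant figures: 10.8 °C.

10.8 °C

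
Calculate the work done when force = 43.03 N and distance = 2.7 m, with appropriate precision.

1.2 × 10^2 J

work done = 43.03 N × 2.7 m = 116.181 J.
43.03 has 4 significant figures; 2.7 has 2.
Division/multiplication keeps the fewest: 2 significant figures.
Rounded: 1.2 × 10^2 J.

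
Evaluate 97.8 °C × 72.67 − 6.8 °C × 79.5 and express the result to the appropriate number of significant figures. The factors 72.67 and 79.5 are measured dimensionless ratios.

6.57 × 10³ °C

97.8 × 72.67 = 7107.126 → 7.11 × 10³ °C (3 s.f., last digit at the 10^1 place).
6.8 × 79.5 = 540.6 → 5.4 × 10² °C (2 s.f., last digit at the 10^1 place).
Difference: 6566.526 °C; keep the coarser place, 10^1.
Result: 6.57 × 10³ °C.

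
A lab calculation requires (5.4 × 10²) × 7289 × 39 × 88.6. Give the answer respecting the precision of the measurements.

1.4 × 10¹⁰

(5.4 × 10²) × 7289 × 39 × 88.6 = 1.3600661724 × 10^10
Multiplication/division keeps the fewest significant figures: 5.4 × 10² → 2 s.f., 7289 → 4 s.f., 39 → 2 s.f., 88.6 → 3 s.f.; limit is 2.
Rounded to 2 significant figures: 1.4 × 10¹⁰.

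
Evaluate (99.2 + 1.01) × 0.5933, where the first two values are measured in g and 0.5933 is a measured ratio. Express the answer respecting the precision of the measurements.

99.2 g + 1.01 g = 100.21 g; the sum is limited to 1 decimal place (4 s.f.).
Carrying full precision, 100.21 × 0.5933 = 59.454593 g; 0.5933 has 4 s.f., so the result keeps min(4, 4) = 4 s.f.
Rounded to 4 significant figures: 59.45 g.

59.45 g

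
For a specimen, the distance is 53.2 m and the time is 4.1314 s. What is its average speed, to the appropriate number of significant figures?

12.9 m/s

average speed = 53.2 m ÷ 4.1314 s = 12.8769908506… m/s.
53.2 has 3 significant figures; 4.1314 has 5.
Division/multiplication keeps the fewest: 3 significant figures.
Rounded: 12.9 m/s.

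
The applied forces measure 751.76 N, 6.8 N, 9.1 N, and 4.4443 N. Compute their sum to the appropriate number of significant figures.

751.76 N + 6.8 N + 9.1 N + 4.4443 N = 772.1043 N.
Addition/subtraction keeps the fewest decimal places: 751.76 → 2 decimal places, 6.8 → 1 decimal place, 9.1 → 1 decimal place, 4.4443 → 4 decimal places; limit is 1.
Rounded to 1 decimal place: 7.721 × 10^2 N.

7.721 × 10^2 N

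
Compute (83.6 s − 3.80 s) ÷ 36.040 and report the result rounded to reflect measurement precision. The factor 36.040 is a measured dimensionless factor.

2.21 s

83.6 s − 3.80 s = 79.80 s; the difference is limited to 1 decimal place (3 s.f.).
Carrying full precision, 79.80 ÷ 36.040 = 2.21420643729… s; 36.040 has 5 s.f., so the result keeps min(3, 5) = 3 s.f.
Rounded to 3 significant figures: 2.21 s.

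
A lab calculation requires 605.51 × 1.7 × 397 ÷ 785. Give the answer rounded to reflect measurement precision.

5.2 × 10^2

605.51 × 1.7 × 397 ÷ 785 = 520.584329936…
Multiplication/division keeps the fewest significant figures: 605.51 → 5 s.f., 1.7 → 2 s.f., 397 → 3 s.f., 785 → 3 s.f.; limit is 2.
Rounded to 2 significant figures: 5.2 × 10^2.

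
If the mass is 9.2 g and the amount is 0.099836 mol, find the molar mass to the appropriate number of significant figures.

molar mass = 9.2 g ÷ 0.099836 mol = 92.1511278497… g/mol.
9.2 has 2 significant figures; 0.099836 has 5.
Division/multiplication keeps the fewest: 2 significant figures.
Rounded: 92 g/mol.

92 g/mol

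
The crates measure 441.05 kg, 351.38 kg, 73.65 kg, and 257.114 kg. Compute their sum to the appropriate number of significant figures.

1.12319 × 10³ kg

441.05 kg + 351.38 kg + 73.65 kg + 257.114 kg = 1123.194 kg.
Addition/subtraction keeps the fewest decimal places: 441.05 → 2 decimal places, 351.38 → 2 decimal places, 73.65 → 2 decimal places, 257.114 → 3 decimal places; limit is 2.
Rounded to 2 decimal places: 1.12319 × 10³ kg.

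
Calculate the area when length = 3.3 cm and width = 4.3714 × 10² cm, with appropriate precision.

1.4 × 10³ cm²

area = 3.3 cm × 4.3714 × 10² cm = 1442.562 cm².
3.3 has 2 significant figures; 4.3714 × 10² has 5.
Division/multiplication keeps the fewest: 2 significant figures.
Rounded: 1.4 × 10³ cm².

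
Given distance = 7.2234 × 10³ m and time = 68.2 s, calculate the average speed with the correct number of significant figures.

106 m/s

average speed = 7.2234 × 10³ m ÷ 68.2 s = 105.914956012… m/s.
7.2234 × 10³ has 5 significant figures; 68.2 has 3.
Division/multiplication keeps the fewest: 3 significant figures.
Rounded: 106 m/s.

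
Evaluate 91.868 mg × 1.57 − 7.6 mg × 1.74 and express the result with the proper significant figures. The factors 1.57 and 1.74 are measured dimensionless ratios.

131 mg

91.868 × 1.57 = 144.23276 → 1.44 × 10² mg (3 s.f., last digit at the 10^0 place).
7.6 × 1.74 = 13.224 → 13 mg (2 s.f., last digit at the 10^0 place).
Difference: 131.00876 mg; keep the coarser place, 10^0.
Result: 131 mg.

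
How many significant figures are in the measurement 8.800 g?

8.800: trailing zeros after a decimal point are significant.

4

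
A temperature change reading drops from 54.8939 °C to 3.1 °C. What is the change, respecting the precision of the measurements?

54.8939 °C − 3.1 °C = 51.7939 °C.
Addition/subtraction keeps the fewest decimal places: 54.8939 → 4 decimal places, 3.1 → 1 decimal place; limit is 1.
Rounded to 1 decimal place: 51.8 °C.

51.8 °C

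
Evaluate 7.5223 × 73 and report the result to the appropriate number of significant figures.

5.5 × 10^2

7.5223 × 73 = 549.1279
Multiplication/division keeps the fewest significant figures: 7.5223 → 5 s.f., 73 → 2 s.f.; limit is 2.
Rounded to 2 significant figures: 5.5 × 10^2.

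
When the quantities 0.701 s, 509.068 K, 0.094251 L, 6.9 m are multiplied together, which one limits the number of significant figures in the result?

6.9 m

0.701 s → 3 s.f.; 509.068 K → 6 s.f.; 0.094251 L → 5 s.f.; 6.9 m → 2 s.f.
The fewest is 2 significant figures, from 6.9 m.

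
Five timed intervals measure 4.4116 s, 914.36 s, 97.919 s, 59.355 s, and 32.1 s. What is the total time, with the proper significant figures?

4.4116 s + 914.36 s + 97.919 s + 59.355 s + 32.1 s = 1108.1456 s.
Addition/subtraction keeps the fewest decimal places: 4.4116 → 4 decimal places, 914.36 → 2 decimal places, 97.919 → 3 decimal places, 59.355 → 3 decimal places, 32.1 → 1 decimal place; limit is 1.
Rounded to 1 decimal place: 1108.1 s.

1108.1 s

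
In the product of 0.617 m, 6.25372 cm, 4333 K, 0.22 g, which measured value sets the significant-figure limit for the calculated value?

0.22 g

0.617 m → 3 s.f.; 6.25372 cm → 6 s.f.; 4333 K → 4 s.f.; 0.22 g → 2 s.f.
The fewest is 2 significant figures, from 0.22 g.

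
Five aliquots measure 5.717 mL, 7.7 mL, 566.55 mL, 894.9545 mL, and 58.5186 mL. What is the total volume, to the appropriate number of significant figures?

1533.4 mL

5.717 mL + 7.7 mL + 566.55 mL + 894.9545 mL + 58.5186 mL = 1533.4401 mL.
Addition/subtraction keeps the fewest decimal places: 5.717 → 3 decimal places, 7.7 → 1 decimal place, 566.55 → 2 decimal places, 894.9545 → 4 decimal places, 58.5186 → 4 decimal places; limit is 1.
Rounded to 1 decimal place: 1533.4 mL.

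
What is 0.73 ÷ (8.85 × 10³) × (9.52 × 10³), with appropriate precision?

0.79

0.73 ÷ (8.85 × 10³) × (9.52 × 10³) = 0.785265536723…
Multiplication/division keeps the fewest significant figures: 0.73 → 2 s.f., 8.85 × 10³ → 3 s.f., 9.52 × 10³ → 3 s.f.; limit is 2.
Rounded to 2 significant figures: 0.79.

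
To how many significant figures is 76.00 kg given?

76.00: trailing zeros after a decimal point are significant.

4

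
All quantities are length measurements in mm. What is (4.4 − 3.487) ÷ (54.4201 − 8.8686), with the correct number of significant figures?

2 × 10^-2

4.4 − 3.487 = 0.913, limited to 1 d.p. → 1 s.f.; 54.4201 − 8.8686 = 45.5515, limited to 4 d.p. → 6 s.f.
Carrying full precision, 0.913 ÷ 45.5515 = 0.0200432477525…; keep min(1, 6) = 1 s.f.
Rounded to 1 significant figure: 2 × 10^-2.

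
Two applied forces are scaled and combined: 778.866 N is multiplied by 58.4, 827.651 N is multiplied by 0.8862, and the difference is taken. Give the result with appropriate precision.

778.866 × 58.4 = 45485.7744 → 4.55 × 10^4 N (3 s.f., last digit at the 10^2 place).
827.651 × 0.8862 = 733.4643162 → 733.5 N (4 s.f., last digit at the 10^-1 place).
Difference: 44752.3100838 N; keep the coarser place, 10^2.
Result: 4.48 × 10^4 N.

4.48 × 10^4 N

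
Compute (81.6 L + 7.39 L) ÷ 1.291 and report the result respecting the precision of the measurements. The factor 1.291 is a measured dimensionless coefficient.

68.9 L

81.6 L + 7.39 L = 88.99 L; the sum is limited to 1 decimal place (3 s.f.).
Carrying full precision, 88.99 ÷ 1.291 = 68.9310611929… L; 1.291 has 4 s.f., so the result keeps min(3, 4) = 3 s.f.
Rounded to 3 significant figures: 68.9 L.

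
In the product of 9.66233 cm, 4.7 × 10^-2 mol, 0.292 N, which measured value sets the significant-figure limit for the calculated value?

4.7 × 10^-2 mol

9.66233 cm → 6 s.f.; 4.7 × 10^-2 mol → 2 s.f.; 0.292 N → 3 s.f.
The fewest is 2 significant figures, from 4.7 × 10^-2 mol.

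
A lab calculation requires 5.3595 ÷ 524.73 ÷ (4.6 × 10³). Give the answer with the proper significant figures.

2.2 × 10⁻⁶

5.3595 ÷ 524.73 ÷ (4.6 × 10³) = 0.00000222039657662…
Multiplication/division keeps the fewest significant figures: 5.3595 → 5 s.f., 524.73 → 5 s.f., 4.6 × 10³ → 2 s.f.; limit is 2.
Rounded to 2 significant figures: 2.2 × 10⁻⁶.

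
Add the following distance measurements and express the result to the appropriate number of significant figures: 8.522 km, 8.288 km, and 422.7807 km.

8.522 km + 8.288 km + 422.7807 km = 439.5907 km.
Addition/subtraction keeps the fewest decimal places: 8.522 → 3 decimal places, 8.288 → 3 decimal places, 422.7807 → 4 decimal places; limit is 3.
Rounded to 3 decimal places: 439.591 km.

439.591 km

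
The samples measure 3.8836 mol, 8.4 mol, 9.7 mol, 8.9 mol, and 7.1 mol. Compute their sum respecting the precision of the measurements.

3.8836 mol + 8.4 mol + 9.7 mol + 8.9 mol + 7.1 mol = 37.9836 mol.
Addition/subtraction keeps the fewest decimal places: 3.8836 → 4 decimal places, 8.4 → 1 decimal place, 9.7 → 1 decimal place, 8.9 → 1 decimal place, 7.1 → 1 decimal place; limit is 1.
Rounded to 1 decimal place: 38.0 mol.

38.0 mol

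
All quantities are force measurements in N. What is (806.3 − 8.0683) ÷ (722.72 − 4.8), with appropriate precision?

806.3 − 8.0683 = 798.2317, limited to 1 d.p. → 4 s.f.; 722.72 − 4.8 = 717.92, limited to 1 d.p. → 4 s.f.
Carrying full precision, 798.2317 ÷ 717.92 = 1.11186719969…; keep min(4, 4) = 4 s.f.
Rounded to 4 significant figures: 1.112.

1.112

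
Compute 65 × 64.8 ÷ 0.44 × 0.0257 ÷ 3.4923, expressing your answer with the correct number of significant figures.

65 × 64.8 ÷ 0.44 × 0.0257 ÷ 3.4923 = 70.446150362…
Multiplication/division keeps the fewest significant figures: 65 → 2 s.f., 64.8 → 3 s.f., 0.44 → 2 s.f., 0.0257 → 3 s.f., 3.4923 → 5 s.f.; limit is 2.
Rounded to 2 significant figures: 70.

70.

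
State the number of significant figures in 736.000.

6

736.000: trailing zeros after a decimal point are significant.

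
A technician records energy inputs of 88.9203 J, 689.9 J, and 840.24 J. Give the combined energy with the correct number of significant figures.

88.9203 J + 689.9 J + 840.24 J = 1619.0603 J.
Addition/subtraction keeps the fewest decimal places: 88.9203 → 4 decimal places, 689.9 → 1 decimal place, 840.24 → 2 decimal places; limit is 1.
Rounded to 1 decimal place: 1619.1 J.

1619.1 J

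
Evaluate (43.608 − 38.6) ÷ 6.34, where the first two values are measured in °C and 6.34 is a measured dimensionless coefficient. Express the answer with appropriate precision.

43.608 °C − 38.6 °C = 5.008 °C; the difference is limited to 1 decimal place (2 s.f.).
Carrying full precision, 5.008 ÷ 6.34 = 0.789905362776… °C; 6.34 has 3 s.f., so the result keeps min(2, 3) = 2 s.f.
Rounded to 2 significant figures: 0.79 °C.

0.79 °C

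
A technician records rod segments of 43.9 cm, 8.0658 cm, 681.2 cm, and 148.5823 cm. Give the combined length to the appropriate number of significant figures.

881.7 cm

43.9 cm + 8.0658 cm + 681.2 cm + 148.5823 cm = 881.7481 cm.
Addition/subtraction keeps the fewest decimal places: 43.9 → 1 decimal place, 8.0658 → 4 decimal places, 681.2 → 1 decimal place, 148.5823 → 4 decimal places; limit is 1.
Rounded to 1 decimal place: 881.7 cm.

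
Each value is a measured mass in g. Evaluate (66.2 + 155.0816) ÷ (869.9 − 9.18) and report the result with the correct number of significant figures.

0.2571

66.2 + 155.0816 = 221.2816, limited to 1 d.p. → 4 s.f.; 869.9 − 9.18 = 860.72, limited to 1 d.p. → 4 s.f.
Carrying full precision, 221.2816 ÷ 860.72 = 0.257088948787…; keep min(4, 4) = 4 s.f.
Rounded to 4 significant figures: 0.2571.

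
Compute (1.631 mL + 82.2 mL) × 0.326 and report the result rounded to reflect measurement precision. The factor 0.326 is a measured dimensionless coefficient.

1.631 mL + 82.2 mL = 83.831 mL; the sum is limited to 1 decimal place (3 s.f.).
Carrying full precision, 83.831 × 0.326 = 27.328906 mL; 0.326 has 3 s.f., so the result keeps min(3, 3) = 3 s.f.
Rounded to 3 significant figures: 27.3 mL.

27.3 mL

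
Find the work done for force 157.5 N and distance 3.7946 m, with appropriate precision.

work done = 157.5 N × 3.7946 m = 597.6495 J.
157.5 has 4 significant figures; 3.7946 has 5.
Division/multiplication keeps the fewest: 4 significant figures.
Rounded: 597.6 J.

597.6 J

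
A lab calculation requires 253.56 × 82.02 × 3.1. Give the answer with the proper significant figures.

253.56 × 82.02 × 3.1 = 64470.67272
Multiplication/division keeps the fewest significant figures: 253.56 → 5 s.f., 82.02 → 4 s.f., 3.1 → 2 s.f.; limit is 2.
Rounded to 2 significant figures: 6.4 × 10⁴.

6.4 × 10⁴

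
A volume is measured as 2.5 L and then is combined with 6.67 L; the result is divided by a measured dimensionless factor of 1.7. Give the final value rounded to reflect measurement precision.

2.5 L + 6.67 L = 9.17 L; the sum is limited to 1 decimal place (2 s.f.).
Carrying full precision, 9.17 ÷ 1.7 = 5.39411764706… L; 1.7 has 2 s.f., so the result keeps min(2, 2) = 2 s.f.
Rounded to 2 significant figures: 5.4 L.

5.4 L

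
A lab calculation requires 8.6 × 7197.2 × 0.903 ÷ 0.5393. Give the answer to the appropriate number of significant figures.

8.6 × 7197.2 × 0.903 ÷ 0.5393 = 103638.078546…
Multiplication/division keeps the fewest significant figures: 8.6 → 2 s.f., 7197.2 → 5 s.f., 0.903 → 3 s.f., 0.5393 → 4 s.f.; limit is 2.
Rounded to 2 significant figures: 1.0 × 10⁵.

1.0 × 10⁵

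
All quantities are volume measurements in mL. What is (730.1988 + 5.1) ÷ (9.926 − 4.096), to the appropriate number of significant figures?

730.1988 + 5.1 = 735.2988, limited to 1 d.p. → 4 s.f.; 9.926 − 4.096 = 5.830, limited to 3 d.p. → 4 s.f.
Carrying full precision, 735.2988 ÷ 5.830 = 126.12329331…; keep min(4, 4) = 4 s.f.
Rounded to 4 significant figures: 126.1.

126.1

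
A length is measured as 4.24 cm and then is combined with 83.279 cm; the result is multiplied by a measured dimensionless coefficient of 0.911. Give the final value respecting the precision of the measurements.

79.7 cm

4.24 cm + 83.279 cm = 87.519 cm; the sum is limited to 2 decimal places (4 s.f.).
Carrying full precision, 87.519 × 0.911 = 79.729809 cm; 0.911 has 3 s.f., so the result keeps min(4, 3) = 3 s.f.
Rounded to 3 significant figures: 79.7 cm.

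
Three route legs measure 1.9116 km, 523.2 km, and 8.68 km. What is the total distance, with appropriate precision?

533.8 km

1.9116 km + 523.2 km + 8.68 km = 533.7916 km.
Addition/subtraction keeps the fewest decimal places: 1.9116 → 4 decimal places, 523.2 → 1 decimal place, 8.68 → 2 decimal places; limit is 1.
Rounded to 1 decimal place: 533.8 km.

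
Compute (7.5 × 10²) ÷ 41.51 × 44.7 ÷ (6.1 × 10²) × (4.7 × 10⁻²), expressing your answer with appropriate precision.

0.062

(7.5 × 10²) ÷ 41.51 × 44.7 ÷ (6.1 × 10²) × (4.7 × 10⁻²) = 0.0622277468198…
Multiplication/division keeps the fewest significant figures: 7.5 × 10² → 2 s.f., 41.51 → 4 s.f., 44.7 → 3 s.f., 6.1 × 10² → 2 s.f., 4.7 × 10⁻² → 2 s.f.; limit is 2.
Rounded to 2 significant figures: 0.062.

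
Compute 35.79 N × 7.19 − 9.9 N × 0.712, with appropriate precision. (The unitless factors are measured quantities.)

2.50 × 10² N

35.79 × 7.19 = 257.3301 → 257 N (3 s.f., last digit at the 10^0 place).
9.9 × 0.712 = 7.0488 → 7.0 N (2 s.f., last digit at the 10^-1 place).
Difference: 250.2813 N; keep the coarser place, 10^0.
Result: 2.50 × 10² N.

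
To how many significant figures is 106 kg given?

106: zeros between nonzero digits are significant.

3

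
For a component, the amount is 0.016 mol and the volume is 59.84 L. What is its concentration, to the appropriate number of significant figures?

2.7 × 10^-4 mol/L

concentration = 0.016 mol ÷ 59.84 L = 0.000267379679144… mol/L.
0.016 has 2 significant figures; 59.84 has 4.
Division/multiplication keeps the fewest: 2 significant figures.
Rounded: 2.7 × 10^-4 mol/L.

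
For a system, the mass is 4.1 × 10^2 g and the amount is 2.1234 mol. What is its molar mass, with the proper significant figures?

molar mass = 4.1 × 10^2 g ÷ 2.1234 mol = 193.086559292… g/mol.
4.1 × 10^2 has 2 significant figures; 2.1234 has 5.
Division/multiplication keeps the fewest: 2 significant figures.
Rounded: 1.9 × 10^2 g/mol.

1.9 × 10^2 g/mol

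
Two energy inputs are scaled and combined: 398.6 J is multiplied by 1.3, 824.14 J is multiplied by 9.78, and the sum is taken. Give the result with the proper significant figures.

398.6 × 1.3 = 518.18 → 5.2 × 10² J (2 s.f., last digit at the 10^1 place).
824.14 × 9.78 = 8060.0892 → 8.06 × 10³ J (3 s.f., last digit at the 10^1 place).
Sum: 8578.2692 J; keep the coarser place, 10^1.
Result: 8.58 × 10³ J.

8.58 × 10³ J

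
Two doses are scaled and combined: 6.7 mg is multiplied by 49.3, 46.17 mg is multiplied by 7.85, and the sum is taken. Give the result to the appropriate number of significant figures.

6.7 × 49.3 = 330.31 → 3.3 × 10² mg (2 s.f., last digit at the 10^1 place).
46.17 × 7.85 = 362.4345 → 362 mg (3 s.f., last digit at the 10^0 place).
Sum: 692.7445 mg; keep the coarser place, 10^1.
Result: 6.9 × 10² mg.

6.9 × 10² mg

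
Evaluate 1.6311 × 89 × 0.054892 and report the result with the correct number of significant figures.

1.6311 × 89 × 0.054892 = 7.9685563668
Multiplication/division keeps the fewest significant figures: 1.6311 → 5 s.f., 89 → 2 s.f., 0.054892 → 5 s.f.; limit is 2.
Rounded to 2 significant figures: 8.0.

8.0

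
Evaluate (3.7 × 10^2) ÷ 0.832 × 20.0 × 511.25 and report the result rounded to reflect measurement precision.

4.5 × 10^6

(3.7 × 10^2) ÷ 0.832 × 20.0 × 511.25 = 4547175.48077…
Multiplication/division keeps the fewest significant figures: 3.7 × 10^2 → 2 s.f., 0.832 → 3 s.f., 20.0 → 3 s.f., 511.25 → 5 s.f.; limit is 2.
Rounded to 2 significant figures: 4.5 × 10^6.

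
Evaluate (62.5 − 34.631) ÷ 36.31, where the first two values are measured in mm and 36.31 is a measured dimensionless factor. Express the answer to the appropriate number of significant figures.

62.5 mm − 34.631 mm = 27.869 mm; the difference is limited to 1 decimal place (3 s.f.).
Carrying full precision, 27.869 ÷ 36.31 = 0.767529606169… mm; 36.31 has 4 s.f., so the result keeps min(3, 4) = 3 s.f.
Rounded to 3 significant figures: 0.768 mm.

0.768 mm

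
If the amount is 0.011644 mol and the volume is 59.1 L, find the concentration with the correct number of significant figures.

1.97 × 10^-4 mol/L

concentration = 0.011644 mol ÷ 59.1 L = 0.000197021996616… mol/L.
0.011644 has 5 significant figures; 59.1 has 3.
Division/multiplication keeps the fewest: 3 significant figures.
Rounded: 1.97 × 10^-4 mol/L.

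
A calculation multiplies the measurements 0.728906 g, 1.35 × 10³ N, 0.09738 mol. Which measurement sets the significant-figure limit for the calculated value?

0.728906 g → 6 s.f.; 1.35 × 10³ N → 3 s.f.; 0.09738 mol → 4 s.f.
The fewest is 3 significant figures, from 1.35 × 10³ N.

1.35 × 10³ N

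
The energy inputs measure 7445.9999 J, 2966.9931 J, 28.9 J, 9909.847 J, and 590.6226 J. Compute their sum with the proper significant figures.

20942.4 J

7445.9999 J + 2966.9931 J + 28.9 J + 9909.847 J + 590.6226 J = 20942.3626 J.
Addition/subtraction keeps the fewest decimal places: 7445.9999 → 4 decimal places, 2966.9931 → 4 decimal places, 28.9 → 1 decimal place, 9909.847 → 3 decimal places, 590.6226 → 4 decimal places; limit is 1.
Rounded to 1 decimal place: 20942.4 J.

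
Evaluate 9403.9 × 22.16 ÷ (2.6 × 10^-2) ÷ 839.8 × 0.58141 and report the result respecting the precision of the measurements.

5.5 × 10^3

9403.9 × 22.16 ÷ (2.6 × 10^-2) ÷ 839.8 × 0.58141 = 5548.95288337…
Multiplication/division keeps the fewest significant figures: 9403.9 → 5 s.f., 22.16 → 4 s.f., 2.6 × 10^-2 → 2 s.f., 839.8 → 4 s.f., 0.58141 → 5 s.f.; limit is 2.
Rounded to 2 significant figures: 5.5 × 10^3.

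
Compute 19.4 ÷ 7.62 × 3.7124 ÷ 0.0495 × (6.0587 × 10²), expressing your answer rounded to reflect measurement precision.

1.16 × 10⁵

19.4 ÷ 7.62 × 3.7124 ÷ 0.0495 × (6.0587 × 10²) = 115684.659422…
Multiplication/division keeps the fewest significant figures: 19.4 → 3 s.f., 7.62 → 3 s.f., 3.7124 → 5 s.f., 0.0495 → 3 s.f., 6.0587 × 10² → 5 s.f.; limit is 3.
Rounded to 3 significant figures: 1.16 × 10⁵.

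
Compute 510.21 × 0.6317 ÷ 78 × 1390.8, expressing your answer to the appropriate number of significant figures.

510.21 × 0.6317 ÷ 78 × 1390.8 = 5746.85080712…
Multiplication/division keeps the fewest significant figures: 510.21 → 5 s.f., 0.6317 → 4 s.f., 78 → 2 s.f., 1390.8 → 5 s.f.; limit is 2.
Rounded to 2 significant figures: 5.7 × 10³.

5.7 × 10³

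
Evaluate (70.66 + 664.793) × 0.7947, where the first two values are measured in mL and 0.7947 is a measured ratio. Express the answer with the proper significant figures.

70.66 mL + 664.793 mL = 735.453 mL; the sum is limited to 2 decimal places (5 s.f.).
Carrying full precision, 735.453 × 0.7947 = 584.4644991 mL; 0.7947 has 4 s.f., so the result keeps min(5, 4) = 4 s.f.
Rounded to 4 significant figures: 584.5 mL.

584.5 mL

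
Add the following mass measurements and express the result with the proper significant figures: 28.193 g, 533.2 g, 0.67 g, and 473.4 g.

1.0355 × 10^3 g

28.193 g + 533.2 g + 0.67 g + 473.4 g = 1035.463 g.
Addition/subtraction keeps the fewest decimal places: 28.193 → 3 decimal places, 533.2 → 1 decimal place, 0.67 → 2 decimal places, 473.4 → 1 decimal place; limit is 1.
Rounded to 1 decimal place: 1.0355 × 10^3 g.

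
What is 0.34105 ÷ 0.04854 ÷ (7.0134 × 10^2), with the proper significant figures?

0.01002

0.34105 ÷ 0.04854 ÷ (7.0134 × 10^2) = 0.0100181994303…
Multiplication/division keeps the fewest significant figures: 0.34105 → 5 s.f., 0.04854 → 4 s.f., 7.0134 × 10^2 → 5 s.f.; limit is 4.
Rounded to 4 significant figures: 0.01002.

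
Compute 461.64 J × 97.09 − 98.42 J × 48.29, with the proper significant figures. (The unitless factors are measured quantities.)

4.007 × 10^4 J

461.64 × 97.09 = 44820.6276 → 4.482 × 10^4 J (4 s.f., last digit at the 10^1 place).
98.42 × 48.29 = 4752.7018 → 4753 J (4 s.f., last digit at the 10^0 place).
Difference: 40067.9258 J; keep the coarser place, 10^1.
Result: 4.007 × 10^4 J.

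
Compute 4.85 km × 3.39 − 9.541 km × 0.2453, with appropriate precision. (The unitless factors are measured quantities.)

4.85 × 3.39 = 16.4415 → 16.4 km (3 s.f., last digit at the 10^-1 place).
9.541 × 0.2453 = 2.3404073 → 2.340 km (4 s.f., last digit at the 10^-3 place).
Difference: 14.1010927 km; keep the coarser place, 10^-1.
Result: 14.1 km.

14.1 km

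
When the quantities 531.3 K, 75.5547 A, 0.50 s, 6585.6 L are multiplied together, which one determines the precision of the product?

0.50 s

531.3 K → 4 s.f.; 75.5547 A → 6 s.f.; 0.50 s → 2 s.f.; 6585.6 L → 5 s.f.
The fewest is 2 significant figures, from 0.50 s.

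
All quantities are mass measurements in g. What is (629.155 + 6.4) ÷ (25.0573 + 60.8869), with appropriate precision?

629.155 + 6.4 = 635.555, limited to 1 d.p. → 4 s.f.; 25.0573 + 60.8869 = 85.9442, limited to 4 d.p. → 6 s.f.
Carrying full precision, 635.555 ÷ 85.9442 = 7.39497255196…; keep min(4, 6) = 4 s.f.
Rounded to 4 significant figures: 7.395.

7.395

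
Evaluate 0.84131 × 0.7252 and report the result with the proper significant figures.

0.84131 × 0.7252 = 0.610118012
Multiplication/division keeps the fewest significant figures: 0.84131 → 5 s.f., 0.7252 → 4 s.f.; limit is 4.
Rounded to 4 significant figures: 0.6101.

0.6101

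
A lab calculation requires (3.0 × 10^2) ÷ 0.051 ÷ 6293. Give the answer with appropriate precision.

0.93

(3.0 × 10^2) ÷ 0.051 ÷ 6293 = 0.934745422084…
Multiplication/division keeps the fewest significant figures: 3.0 × 10^2 → 2 s.f., 0.051 → 2 s.f., 6293 → 4 s.f.; limit is 2.
Rounded to 2 significant figures: 0.93.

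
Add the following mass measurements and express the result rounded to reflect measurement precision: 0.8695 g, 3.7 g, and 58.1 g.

0.8695 g + 3.7 g + 58.1 g = 62.6695 g.
Addition/subtraction keeps the fewest decimal places: 0.8695 → 4 decimal places, 3.7 → 1 decimal place, 58.1 → 1 decimal place; limit is 1.
Rounded to 1 decimal place: 62.7 g.

62.7 g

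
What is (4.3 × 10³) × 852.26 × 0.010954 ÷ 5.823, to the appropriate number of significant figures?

(4.3 × 10³) × 852.26 × 0.010954 ÷ 5.823 = 6893.92426103…
Multiplication/division keeps the fewest significant figures: 4.3 × 10³ → 2 s.f., 852.26 → 5 s.f., 0.010954 → 5 s.f., 5.823 → 4 s.f.; limit is 2.
Rounded to 2 significant figures: 6.9 × 10³.

6.9 × 10³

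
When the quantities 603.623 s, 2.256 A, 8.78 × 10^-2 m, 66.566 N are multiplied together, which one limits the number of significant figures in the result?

603.623 s → 6 s.f.; 2.256 A → 4 s.f.; 8.78 × 10^-2 m → 3 s.f.; 66.566 N → 5 s.f.
The fewest is 3 significant figures, from 8.78 × 10^-2 m.

8.78 × 10^-2 m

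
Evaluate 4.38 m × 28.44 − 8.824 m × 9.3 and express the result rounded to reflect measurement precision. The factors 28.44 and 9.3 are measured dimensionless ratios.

4.38 × 28.44 = 124.5672 → 125 m (3 s.f., last digit at the 10^0 place).
8.824 × 9.3 = 82.0632 → 82 m (2 s.f., last digit at the 10^0 place).
Difference: 42.504 m; keep the coarser place, 10^0.
Result: 43 m.

43 m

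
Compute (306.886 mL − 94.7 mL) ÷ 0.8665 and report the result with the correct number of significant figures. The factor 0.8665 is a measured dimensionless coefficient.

244.9 mL

306.886 mL − 94.7 mL = 212.186 mL; the difference is limited to 1 decimal place (4 s.f.).
Carrying full precision, 212.186 ÷ 0.8665 = 244.877091748… mL; 0.8665 has 4 s.f., so the result keeps min(4, 4) = 4 s.f.
Rounded to 4 significant figures: 244.9 mL.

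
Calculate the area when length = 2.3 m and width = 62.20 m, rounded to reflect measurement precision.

area = 2.3 m × 62.20 m = 143.06 m².
2.3 has 2 significant figures; 62.20 has 4.
Division/multiplication keeps the fewest: 2 significant figures.
Rounded: 1.4 × 10^2 m².

1.4 × 10^2 m²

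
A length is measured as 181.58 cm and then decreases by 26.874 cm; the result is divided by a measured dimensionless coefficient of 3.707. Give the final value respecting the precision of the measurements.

181.58 cm − 26.874 cm = 154.706 cm; the difference is limited to 2 decimal places (5 s.f.).
Carrying full precision, 154.706 ÷ 3.707 = 41.7334772053… cm; 3.707 has 4 s.f., so the result keeps min(5, 4) = 4 s.f.
Rounded to 4 significant figures: 41.73 cm.

41.73 cm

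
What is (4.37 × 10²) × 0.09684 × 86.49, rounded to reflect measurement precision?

3.66 × 10³

(4.37 × 10²) × 0.09684 × 86.49 = 3660.1772292
Multiplication/division keeps the fewest significant figures: 4.37 × 10² → 3 s.f., 0.09684 → 4 s.f., 86.49 → 4 s.f.; limit is 3.
Rounded to 3 significant figures: 3.66 × 10³.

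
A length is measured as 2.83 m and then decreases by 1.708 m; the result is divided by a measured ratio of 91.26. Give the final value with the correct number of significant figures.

2.83 m − 1.708 m = 1.122 m; the difference is limited to 2 decimal places (3 s.f.).
Carrying full precision, 1.122 ÷ 91.26 = 0.0122945430638… m; 91.26 has 4 s.f., so the result keeps min(3, 4) = 3 s.f.
Rounded to 3 significant figures: 0.0123 m.

0.0123 m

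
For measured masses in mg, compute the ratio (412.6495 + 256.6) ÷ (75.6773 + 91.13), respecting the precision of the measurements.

412.6495 + 256.6 = 669.2495, limited to 1 d.p. → 4 s.f.; 75.6773 + 91.13 = 166.8073, limited to 2 d.p. → 5 s.f.
Carrying full precision, 669.2495 ÷ 166.8073 = 4.01211158025…; keep min(4, 5) = 4 s.f.
Rounded to 4 significant figures: 4.012.

4.012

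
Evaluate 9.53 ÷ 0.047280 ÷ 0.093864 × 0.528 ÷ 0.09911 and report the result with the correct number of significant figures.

9.53 ÷ 0.047280 ÷ 0.093864 × 0.528 ÷ 0.09911 = 11440.1790462…
Multiplication/division keeps the fewest significant figures: 9.53 → 3 s.f., 0.047280 → 5 s.f., 0.093864 → 5 s.f., 0.528 → 3 s.f., 0.09911 → 4 s.f.; limit is 3.
Rounded to 3 significant figures: 1.14 × 10⁴.

1.14 × 10⁴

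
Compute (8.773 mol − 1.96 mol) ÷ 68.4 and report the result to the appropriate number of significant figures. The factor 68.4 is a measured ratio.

0.0996 mol

8.773 mol − 1.96 mol = 6.813 mol; the difference is limited to 2 decimal places (3 s.f.).
Carrying full precision, 6.813 ÷ 68.4 = 0.0996052631579… mol; 68.4 has 3 s.f., so the result keeps min(3, 3) = 3 s.f.
Rounded to 3 significant figures: 0.0996 mol.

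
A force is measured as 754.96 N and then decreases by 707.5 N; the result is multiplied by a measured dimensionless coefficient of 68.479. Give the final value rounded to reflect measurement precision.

3.25 × 10³ N

754.96 N − 707.5 N = 47.46 N; the difference is limited to 1 decimal place (3 s.f.).
Carrying full precision, 47.46 × 68.479 = 3250.01334 N; 68.479 has 5 s.f., so the result keeps min(3, 5) = 3 s.f.
Rounded to 3 significant figures: 3.25 × 10³ N.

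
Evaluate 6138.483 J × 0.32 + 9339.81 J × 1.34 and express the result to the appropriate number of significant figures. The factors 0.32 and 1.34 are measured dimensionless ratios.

6138.483 × 0.32 = 1964.31456 → 2.0 × 10³ J (2 s.f., last digit at the 10^2 place).
9339.81 × 1.34 = 12515.3454 → 1.25 × 10⁴ J (3 s.f., last digit at the 10^2 place).
Sum: 14479.65996 J; keep the coarser place, 10^2.
Result: 1.45 × 10⁴ J.

1.45 × 10⁴ J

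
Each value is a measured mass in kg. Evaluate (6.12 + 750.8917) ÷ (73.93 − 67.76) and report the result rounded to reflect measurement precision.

6.12 + 750.8917 = 757.0117, limited to 2 d.p. → 5 s.f.; 73.93 − 67.76 = 6.17, limited to 2 d.p. → 3 s.f.
Carrying full precision, 757.0117 ÷ 6.17 = 122.692333874…; keep min(5, 3) = 3 s.f.
Rounded to 3 significant figures: 123.

123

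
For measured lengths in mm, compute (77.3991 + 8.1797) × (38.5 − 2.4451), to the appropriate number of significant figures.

3.09 × 10³ mm²

77.3991 + 8.1797 = 85.5788, limited to 4 d.p. → 6 s.f.; 38.5 − 2.4451 = 36.0549, limited to 1 d.p. → 3 s.f.
Carrying full precision, 85.5788 × 36.0549 = 3085.53507612; keep min(6, 3) = 3 s.f.
Rounded to 3 significant figures: 3.09 × 10³ mm².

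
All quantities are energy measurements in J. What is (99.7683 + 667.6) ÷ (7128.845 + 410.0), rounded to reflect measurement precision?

99.7683 + 667.6 = 767.3683, limited to 1 d.p. → 4 s.f.; 7128.845 + 410.0 = 7538.845, limited to 1 d.p. → 5 s.f.
Carrying full precision, 767.3683 ÷ 7538.845 = 0.101788576367…; keep min(4, 5) = 4 s.f.
Rounded to 4 significant figures: 0.1018.

0.1018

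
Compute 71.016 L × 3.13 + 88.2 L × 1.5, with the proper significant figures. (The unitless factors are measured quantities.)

3.5 × 10^2 L

71.016 × 3.13 = 222.28008 → 2.22 × 10^2 L (3 s.f., last digit at the 10^0 place).
88.2 × 1.5 = 132.3 → 1.3 × 10^2 L (2 s.f., last digit at the 10^1 place).
Sum: 354.58008 L; keep the coarser place, 10^1.
Result: 3.5 × 10^2 L.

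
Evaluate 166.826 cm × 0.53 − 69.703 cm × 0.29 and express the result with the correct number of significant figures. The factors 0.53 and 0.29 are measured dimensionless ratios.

68 cm

166.826 × 0.53 = 88.41778 → 88 cm (2 s.f., last digit at the 10^0 place).
69.703 × 0.29 = 20.21387 → 20. cm (2 s.f., last digit at the 10^0 place).
Difference: 68.20391 cm; keep the coarser place, 10^0.
Result: 68 cm.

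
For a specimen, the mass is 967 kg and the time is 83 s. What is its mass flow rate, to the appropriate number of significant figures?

12 kg/s

mass flow rate = 967 kg ÷ 83 s = 11.6506024096… kg/s.
967 has 3 significant figures; 83 has 2.
Division/multiplication keeps the fewest: 2 significant figures.
Rounded: 12 kg/s.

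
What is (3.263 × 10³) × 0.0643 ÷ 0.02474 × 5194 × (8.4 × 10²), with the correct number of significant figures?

3.7 × 10¹⁰

(3.263 × 10³) × 0.0643 ÷ 0.02474 × 5194 × (8.4 × 10²) = 3.70006695337 × 10^10…
Multiplication/division keeps the fewest significant figures: 3.263 × 10³ → 4 s.f., 0.0643 → 3 s.f., 0.02474 → 4 s.f., 5194 → 4 s.f., 8.4 × 10² → 2 s.f.; limit is 2.
Rounded to 2 significant figures: 3.7 × 10¹⁰.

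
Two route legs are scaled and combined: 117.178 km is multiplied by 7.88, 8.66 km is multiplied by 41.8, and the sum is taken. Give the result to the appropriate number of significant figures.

117.178 × 7.88 = 923.36264 → 9.23 × 10^2 km (3 s.f., last digit at the 10^0 place).
8.66 × 41.8 = 361.988 → 362 km (3 s.f., last digit at the 10^0 place).
Sum: 1285.35064 km; keep the coarser place, 10^0.
Result: 1285 km.

1285 km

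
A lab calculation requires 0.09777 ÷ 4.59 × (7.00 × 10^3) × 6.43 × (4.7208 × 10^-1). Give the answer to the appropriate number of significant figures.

453

0.09777 ÷ 4.59 × (7.00 × 10^3) × 6.43 × (4.7208 × 10^-1) = 452.603120831…
Multiplication/division keeps the fewest significant figures: 0.09777 → 4 s.f., 4.59 → 3 s.f., 7.00 × 10^3 → 3 s.f., 6.43 → 3 s.f., 4.7208 × 10^-1 → 5 s.f.; limit is 3.
Rounded to 3 significant figures: 453.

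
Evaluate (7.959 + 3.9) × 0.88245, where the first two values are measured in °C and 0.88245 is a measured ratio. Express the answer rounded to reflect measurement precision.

10.5 °C

7.959 °C + 3.9 °C = 11.859 °C; the sum is limited to 1 decimal place (3 s.f.).
Carrying full precision, 11.859 × 0.88245 = 10.46497455 °C; 0.88245 has 5 s.f., so the result keeps min(3, 5) = 3 s.f.
Rounded to 3 significant figures: 10.5 °C.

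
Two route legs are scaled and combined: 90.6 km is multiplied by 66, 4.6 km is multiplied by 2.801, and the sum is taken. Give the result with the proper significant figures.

6.0 × 10^3 km

90.6 × 66 = 5979.6 → 6.0 × 10^3 km (2 s.f., last digit at the 10^2 place).
4.6 × 2.801 = 12.8846 → 13 km (2 s.f., last digit at the 10^0 place).
Sum: 5992.4846 km; keep the coarser place, 10^2.
Result: 6.0 × 10^3 km.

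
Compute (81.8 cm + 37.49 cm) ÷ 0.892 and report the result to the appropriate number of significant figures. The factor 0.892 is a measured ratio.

81.8 cm + 37.49 cm = 119.29 cm; the sum is limited to 1 decimal place (4 s.f.).
Carrying full precision, 119.29 ÷ 0.892 = 133.733183857… cm; 0.892 has 3 s.f., so the result keeps min(4, 3) = 3 s.f.
Rounded to 3 significant figures: 134 cm.

134 cm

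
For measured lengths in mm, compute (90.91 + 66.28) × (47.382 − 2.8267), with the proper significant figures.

90.91 + 66.28 = 157.19, limited to 2 d.p. → 5 s.f.; 47.382 − 2.8267 = 44.5553, limited to 3 d.p. → 5 s.f.
Carrying full precision, 157.19 × 44.5553 = 7003.647607; keep min(5, 5) = 5 s.f.
Rounded to 5 significant figures: 7003.6 mm².

7003.6 mm²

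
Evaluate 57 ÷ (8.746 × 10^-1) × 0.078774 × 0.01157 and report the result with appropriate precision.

57 ÷ (8.746 × 10^-1) × 0.078774 × 0.01157 = 0.0593993428539…
Multiplication/division keeps the fewest significant figures: 57 → 2 s.f., 8.746 × 10^-1 → 4 s.f., 0.078774 → 5 s.f., 0.01157 → 4 s.f.; limit is 2.
Rounded to 2 significant figures: 0.059.

0.059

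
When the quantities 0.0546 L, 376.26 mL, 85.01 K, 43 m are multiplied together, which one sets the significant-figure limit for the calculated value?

0.0546 L → 3 s.f.; 376.26 mL → 5 s.f.; 85.01 K → 4 s.f.; 43 m → 2 s.f.
The fewest is 2 significant figures, from 43 m.

43 m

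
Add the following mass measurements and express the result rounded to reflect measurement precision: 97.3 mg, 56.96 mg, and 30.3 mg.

97.3 mg + 56.96 mg + 30.3 mg = 184.56 mg.
Addition/subtraction keeps the fewest decimal places: 97.3 → 1 decimal place, 56.96 → 2 decimal places, 30.3 → 1 decimal place; limit is 1.
Rounded to 1 decimal place: 184.6 mg.

184.6 mg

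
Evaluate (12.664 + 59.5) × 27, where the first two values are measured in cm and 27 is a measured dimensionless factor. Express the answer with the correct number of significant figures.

1.9 × 10^3 cm

12.664 cm + 59.5 cm = 72.164 cm; the sum is limited to 1 decimal place (3 s.f.).
Carrying full precision, 72.164 × 27 = 1948.428 cm; 27 has 2 s.f., so the result keeps min(3, 2) = 2 s.f.
Rounded to 2 significant figures: 1.9 × 10^3 cm.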